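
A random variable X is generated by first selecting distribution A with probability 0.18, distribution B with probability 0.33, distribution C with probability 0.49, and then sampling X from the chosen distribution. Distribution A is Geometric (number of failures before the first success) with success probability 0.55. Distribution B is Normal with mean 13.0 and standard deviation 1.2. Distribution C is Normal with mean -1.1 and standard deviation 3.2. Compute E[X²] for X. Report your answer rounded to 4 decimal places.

For each component E[X²] = Var + (mean)², giving A: 2.15702; B: 170.44; C: 11.45.
Overall E[X²] = 0.18·2.15702 + 0.33·170.44 + 0.49·11.45 = 62.244.

62.2440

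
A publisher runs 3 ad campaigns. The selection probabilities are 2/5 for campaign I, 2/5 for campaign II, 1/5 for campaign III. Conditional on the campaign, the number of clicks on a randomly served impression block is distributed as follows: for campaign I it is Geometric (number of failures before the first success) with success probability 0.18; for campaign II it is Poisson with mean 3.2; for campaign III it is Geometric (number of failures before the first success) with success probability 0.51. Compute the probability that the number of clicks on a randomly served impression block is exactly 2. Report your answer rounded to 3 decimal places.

Conditional on each campaign, P(X = 2): I: 0.121032; II: 0.208702; III: 0.122451.
By total probability, P(X = 2) = 0.4·0.121032 + 0.4·0.208702 + 0.2·0.122451 = 0.156384.

0.156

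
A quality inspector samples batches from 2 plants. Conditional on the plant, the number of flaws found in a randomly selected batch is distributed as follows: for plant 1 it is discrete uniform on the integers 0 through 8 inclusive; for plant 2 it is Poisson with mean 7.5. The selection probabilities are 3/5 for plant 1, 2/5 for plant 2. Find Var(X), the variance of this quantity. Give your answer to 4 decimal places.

Per component, 1: μ=4, E[X²]=22.6667; 2: μ=7.5, E[X²]=63.75.
E[X] = 0.6·4 + 0.4·7.5 = 5.4.
E[X²] = 0.6·22.6667 + 0.4·63.75 = 39.1.
Var(X) = E[X²] − (E[X])² = 39.1 − 29.16 = 9.94.

9.9400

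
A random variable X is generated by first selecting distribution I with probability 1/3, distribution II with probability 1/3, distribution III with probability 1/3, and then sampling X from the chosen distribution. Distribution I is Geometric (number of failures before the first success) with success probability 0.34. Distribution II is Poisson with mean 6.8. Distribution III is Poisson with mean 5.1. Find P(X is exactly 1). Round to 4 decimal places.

Conditional on each component, P(X = 1): I: 0.2244; II: 0.00757367; III: 0.0310934.
By total probability, P(X = 1) = 0.333333·0.2244 + 0.333333·0.00757367 + 0.333333·0.0310934 = 0.087689.

0.0877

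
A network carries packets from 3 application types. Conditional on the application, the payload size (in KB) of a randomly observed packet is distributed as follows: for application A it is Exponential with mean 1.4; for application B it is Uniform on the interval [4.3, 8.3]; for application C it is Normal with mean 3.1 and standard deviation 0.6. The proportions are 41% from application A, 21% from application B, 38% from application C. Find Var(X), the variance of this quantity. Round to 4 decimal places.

4.5551

Per component, A: μ=1.4, E[X²]=3.92; B: μ=6.3, E[X²]=41.0233; C: μ=3.1, E[X²]=9.97.
E[X] = 0.41·1.4 + 0.21·6.3 + 0.38·3.1 = 3.075.
E[X²] = 0.41·3.92 + 0.21·41.0233 + 0.38·9.97 = 14.0107.
Var(X) = E[X²] − (E[X])² = 14.0107 − 9.45563 = 4.55508.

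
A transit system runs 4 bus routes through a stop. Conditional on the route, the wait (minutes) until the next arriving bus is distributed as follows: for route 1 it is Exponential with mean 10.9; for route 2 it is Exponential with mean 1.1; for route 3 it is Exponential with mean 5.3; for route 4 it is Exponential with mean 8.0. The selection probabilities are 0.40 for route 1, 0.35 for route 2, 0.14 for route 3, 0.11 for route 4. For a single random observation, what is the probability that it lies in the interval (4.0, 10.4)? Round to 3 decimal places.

Conditional on each route, P(4.0 < X < 10.4): 1: 0.307681; 2: 0.0262696; 3: 0.329604; 4: 0.333999.
By total probability, P(4.0 < X < 10.4) = 0.4·0.307681 + 0.35·0.0262696 + 0.14·0.329604 + 0.11·0.333999 = 0.215151.

0.215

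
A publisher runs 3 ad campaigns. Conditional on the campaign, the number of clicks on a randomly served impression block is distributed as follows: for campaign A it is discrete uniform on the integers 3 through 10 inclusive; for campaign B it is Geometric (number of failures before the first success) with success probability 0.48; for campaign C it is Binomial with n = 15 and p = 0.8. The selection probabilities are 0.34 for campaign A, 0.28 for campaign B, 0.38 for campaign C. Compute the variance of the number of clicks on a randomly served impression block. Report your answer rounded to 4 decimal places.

22.7105

Per component, A: μ=6.5, E[X²]=47.5; B: μ=1.08333, E[X²]=3.43056; C: μ=12, E[X²]=146.4.
E[X] = 0.34·6.5 + 0.28·1.08333 + 0.38·12 = 7.07333.
E[X²] = 0.34·47.5 + 0.28·3.43056 + 0.38·146.4 = 72.7426.
Var(X) = E[X²] − (E[X])² = 72.7426 − 50.032 = 22.7105.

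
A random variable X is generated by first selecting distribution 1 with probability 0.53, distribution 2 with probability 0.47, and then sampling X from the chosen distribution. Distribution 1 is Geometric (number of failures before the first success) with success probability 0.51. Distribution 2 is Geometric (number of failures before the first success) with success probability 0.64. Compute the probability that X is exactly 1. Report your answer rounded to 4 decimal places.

0.2407

Conditional on each component, P(X = 1): 1: 0.2499; 2: 0.2304.
By total probability, P(X = 1) = 0.53·0.2499 + 0.47·0.2304 = 0.240735.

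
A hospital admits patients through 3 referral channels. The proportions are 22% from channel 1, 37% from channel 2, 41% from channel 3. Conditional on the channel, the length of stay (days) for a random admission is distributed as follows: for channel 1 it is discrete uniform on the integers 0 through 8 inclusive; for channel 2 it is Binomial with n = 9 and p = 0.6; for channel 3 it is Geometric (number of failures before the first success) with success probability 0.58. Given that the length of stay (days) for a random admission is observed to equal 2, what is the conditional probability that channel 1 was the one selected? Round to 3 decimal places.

0.329

Likelihoods P(X=2 | ·): 1: 0.111111; 2: 0.0212337; 3: 0.102312.
Posterior ∝ prior × likelihood. Numerator for 1: 0.22·0.111111 = 0.0244444.
Normalizing constant: 0.22·0.111111 + 0.37·0.0212337 + 0.41·0.102312 = 0.0742488.
P(1 | observation) = 0.0244444 / 0.0742488 = 0.329223.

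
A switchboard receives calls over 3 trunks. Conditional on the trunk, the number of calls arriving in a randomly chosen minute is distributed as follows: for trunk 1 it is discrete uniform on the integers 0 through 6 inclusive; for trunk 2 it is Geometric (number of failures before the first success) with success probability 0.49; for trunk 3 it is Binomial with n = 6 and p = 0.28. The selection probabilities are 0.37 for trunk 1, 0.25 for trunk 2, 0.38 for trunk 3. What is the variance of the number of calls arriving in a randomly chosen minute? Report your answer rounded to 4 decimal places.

3.1095

Per component, 1: μ=3, E[X²]=13; 2: μ=1.04082, E[X²]=3.20741; 3: μ=1.68, E[X²]=4.032.
E[X] = 0.37·3 + 0.25·1.04082 + 0.38·1.68 = 2.0086.
E[X²] = 0.37·13 + 0.25·3.20741 + 0.38·4.032 = 7.14401.
Var(X) = E[X²] − (E[X])² = 7.14401 − 4.03449 = 3.10952.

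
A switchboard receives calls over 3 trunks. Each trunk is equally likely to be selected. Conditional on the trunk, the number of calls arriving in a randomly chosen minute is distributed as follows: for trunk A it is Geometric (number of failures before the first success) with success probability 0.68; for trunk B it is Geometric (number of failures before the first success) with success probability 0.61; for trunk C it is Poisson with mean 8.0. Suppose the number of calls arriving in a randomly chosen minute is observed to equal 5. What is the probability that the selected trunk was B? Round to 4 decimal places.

Likelihoods P(X=5 | ·): A: 0.0022817; B: 0.00550368; C: 0.0916037.
Posterior ∝ prior × likelihood. Numerator for B: 0.333333·0.00550368 = 0.00183456.
Normalizing constant: 0.333333·0.0022817 + 0.333333·0.00550368 + 0.333333·0.0916037 = 0.0331297.
P(B | observation) = 0.00183456 / 0.0331297 = 0.0553751.

0.0554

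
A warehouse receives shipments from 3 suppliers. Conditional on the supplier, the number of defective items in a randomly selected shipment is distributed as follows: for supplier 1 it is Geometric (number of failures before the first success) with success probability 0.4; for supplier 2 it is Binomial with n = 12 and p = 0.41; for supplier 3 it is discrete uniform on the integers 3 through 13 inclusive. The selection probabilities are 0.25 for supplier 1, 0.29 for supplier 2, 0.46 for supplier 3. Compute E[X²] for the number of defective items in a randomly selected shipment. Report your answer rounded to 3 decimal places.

For each component E[X²] = Var + (mean)², giving 1: 6; 2: 27.1092; 3: 74.
Overall E[X²] = 0.25·6 + 0.29·27.1092 + 0.46·74 = 43.4017.

43.402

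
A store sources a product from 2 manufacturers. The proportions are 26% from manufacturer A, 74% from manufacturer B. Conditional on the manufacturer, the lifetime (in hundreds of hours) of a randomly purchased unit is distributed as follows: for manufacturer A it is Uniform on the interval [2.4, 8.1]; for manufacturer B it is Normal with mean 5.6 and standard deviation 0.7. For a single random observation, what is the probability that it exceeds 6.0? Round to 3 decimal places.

0.306

Conditional on each manufacturer, P(X > 6.0): A: 0.368421; B: 0.283855.
By total probability, P(X > 6.0) = 0.26·0.368421 + 0.74·0.283855 = 0.305842.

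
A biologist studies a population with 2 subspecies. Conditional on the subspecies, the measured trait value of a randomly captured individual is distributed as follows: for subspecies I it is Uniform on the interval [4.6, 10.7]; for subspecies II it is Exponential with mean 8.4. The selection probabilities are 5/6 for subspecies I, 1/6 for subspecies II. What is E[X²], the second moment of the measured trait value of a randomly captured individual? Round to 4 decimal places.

74.8728

For each component E[X²] = Var + (mean)², giving I: 61.6233; II: 141.12.
Overall E[X²] = 0.833333·61.6233 + 0.166667·141.12 = 74.8728.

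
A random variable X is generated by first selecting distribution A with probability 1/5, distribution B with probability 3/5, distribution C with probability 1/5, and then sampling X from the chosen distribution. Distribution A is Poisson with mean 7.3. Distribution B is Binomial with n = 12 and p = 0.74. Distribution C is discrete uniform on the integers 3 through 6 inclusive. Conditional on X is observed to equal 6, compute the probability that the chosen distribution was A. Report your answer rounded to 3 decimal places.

0.267

Likelihoods P(X=6 | ·): A: 0.141989; B: 0.0468708; C: 0.25.
Posterior ∝ prior × likelihood. Numerator for A: 0.2·0.141989 = 0.0283978.
Normalizing constant: 0.2·0.141989 + 0.6·0.0468708 + 0.2·0.25 = 0.10652.
P(A | observation) = 0.0283978 / 0.10652 = 0.266595.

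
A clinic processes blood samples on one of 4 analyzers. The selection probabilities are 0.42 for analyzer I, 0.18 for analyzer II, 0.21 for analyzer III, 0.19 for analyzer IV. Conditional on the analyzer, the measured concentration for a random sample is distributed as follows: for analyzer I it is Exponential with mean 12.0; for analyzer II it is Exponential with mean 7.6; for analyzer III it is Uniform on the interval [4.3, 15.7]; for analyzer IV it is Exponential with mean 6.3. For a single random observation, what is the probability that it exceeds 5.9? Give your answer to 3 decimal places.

Conditional on each analyzer, P(X > 5.9): I: 0.611606; II: 0.460098; III: 0.859649; IV: 0.391994.
By total probability, P(X > 5.9) = 0.42·0.611606 + 0.18·0.460098 + 0.21·0.859649 + 0.19·0.391994 = 0.594697.

0.595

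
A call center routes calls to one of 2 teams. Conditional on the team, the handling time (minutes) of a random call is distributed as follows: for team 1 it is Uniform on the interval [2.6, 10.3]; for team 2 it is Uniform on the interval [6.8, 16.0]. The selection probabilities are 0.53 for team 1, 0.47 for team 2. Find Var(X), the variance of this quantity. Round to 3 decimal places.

12.037

Per component, 1: μ=6.45, E[X²]=46.5433; 2: μ=11.4, E[X²]=137.013.
E[X] = 0.53·6.45 + 0.47·11.4 = 8.7765.
E[X²] = 0.53·46.5433 + 0.47·137.013 = 89.0642.
Var(X) = E[X²] − (E[X])² = 89.0642 − 77.027 = 12.0373.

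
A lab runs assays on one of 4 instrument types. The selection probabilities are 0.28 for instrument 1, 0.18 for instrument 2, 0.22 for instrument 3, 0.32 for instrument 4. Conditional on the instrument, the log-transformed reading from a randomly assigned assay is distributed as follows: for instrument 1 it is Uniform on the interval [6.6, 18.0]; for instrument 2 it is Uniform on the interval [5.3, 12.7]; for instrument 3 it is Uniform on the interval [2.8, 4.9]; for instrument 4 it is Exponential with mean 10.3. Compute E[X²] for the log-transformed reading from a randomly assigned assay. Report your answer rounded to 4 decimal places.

132.0344

For each component E[X²] = Var + (mean)², giving 1: 162.12; 2: 85.5633; 3: 15.19; 4: 212.18.
Overall E[X²] = 0.28·162.12 + 0.18·85.5633 + 0.22·15.19 + 0.32·212.18 = 132.034.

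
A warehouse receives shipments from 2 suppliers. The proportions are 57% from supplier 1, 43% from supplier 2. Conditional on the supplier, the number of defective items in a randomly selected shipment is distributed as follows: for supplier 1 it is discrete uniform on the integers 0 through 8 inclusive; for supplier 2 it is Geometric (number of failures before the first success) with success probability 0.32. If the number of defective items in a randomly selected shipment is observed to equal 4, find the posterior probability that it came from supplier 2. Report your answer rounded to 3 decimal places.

0.317

Likelihoods P(X=4 | ·): 1: 0.111111; 2: 0.0684204.
Posterior ∝ prior × likelihood. Numerator for 2: 0.43·0.0684204 = 0.0294208.
Normalizing constant: 0.57·0.111111 + 0.43·0.0684204 = 0.0927541.
P(2 | observation) = 0.0294208 / 0.0927541 = 0.317191.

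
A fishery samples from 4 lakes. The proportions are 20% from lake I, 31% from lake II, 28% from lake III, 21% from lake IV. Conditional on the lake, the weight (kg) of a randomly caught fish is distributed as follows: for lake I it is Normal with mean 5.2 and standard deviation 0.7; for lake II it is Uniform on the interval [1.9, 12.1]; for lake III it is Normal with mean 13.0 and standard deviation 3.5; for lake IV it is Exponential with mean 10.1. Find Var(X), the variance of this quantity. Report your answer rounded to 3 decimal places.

36.499

Per component, I: μ=5.2, E[X²]=27.53; II: μ=7, E[X²]=57.67; III: μ=13, E[X²]=181.25; IV: μ=10.1, E[X²]=204.02.
E[X] = 0.2·5.2 + 0.31·7 + 0.28·13 + 0.21·10.1 = 8.971.
E[X²] = 0.2·27.53 + 0.31·57.67 + 0.28·181.25 + 0.21·204.02 = 116.978.
Var(X) = E[X²] − (E[X])² = 116.978 − 80.4788 = 36.4991.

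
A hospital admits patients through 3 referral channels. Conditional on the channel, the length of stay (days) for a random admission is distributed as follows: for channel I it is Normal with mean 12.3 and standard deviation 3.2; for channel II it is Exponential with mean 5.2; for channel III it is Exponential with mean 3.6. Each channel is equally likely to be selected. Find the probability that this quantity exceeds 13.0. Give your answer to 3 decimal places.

0.174

Conditional on each channel, P(X > 13.0): I: 0.413422; II: 0.082085; III: 0.0270218.
By total probability, P(X > 13.0) = 0.333333·0.413422 + 0.333333·0.082085 + 0.333333·0.0270218 = 0.174176.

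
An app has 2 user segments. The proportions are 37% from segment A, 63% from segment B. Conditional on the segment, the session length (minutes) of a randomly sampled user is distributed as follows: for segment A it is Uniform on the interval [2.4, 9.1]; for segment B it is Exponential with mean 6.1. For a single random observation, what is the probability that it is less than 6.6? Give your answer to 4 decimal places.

Conditional on each segment, P(X < 6.6): A: 0.626866; B: 0.661072.
By total probability, P(X < 6.6) = 0.37·0.626866 + 0.63·0.661072 = 0.648416.

0.6484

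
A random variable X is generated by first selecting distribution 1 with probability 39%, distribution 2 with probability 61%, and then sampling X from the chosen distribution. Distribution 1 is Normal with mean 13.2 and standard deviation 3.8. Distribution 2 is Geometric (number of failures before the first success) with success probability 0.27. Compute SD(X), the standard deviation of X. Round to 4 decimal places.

6.1604

Per component, 1: μ=13.2, E[X²]=188.68; 2: μ=2.7037, E[X²]=17.3237.
E[X] = 0.39·13.2 + 0.61·2.7037 = 6.79726.
E[X²] = 0.39·188.68 + 0.61·17.3237 = 84.1527.
Var(X) = E[X²] − (E[X])² = 84.1527 − 46.2027 = 37.9499.
SD(X) = √37.9499 = 6.16035.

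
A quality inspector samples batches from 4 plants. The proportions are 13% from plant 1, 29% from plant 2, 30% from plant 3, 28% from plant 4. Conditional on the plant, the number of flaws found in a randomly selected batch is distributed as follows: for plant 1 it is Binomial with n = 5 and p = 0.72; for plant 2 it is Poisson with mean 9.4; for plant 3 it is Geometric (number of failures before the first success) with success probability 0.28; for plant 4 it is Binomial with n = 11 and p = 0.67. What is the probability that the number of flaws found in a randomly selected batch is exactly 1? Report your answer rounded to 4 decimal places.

0.0636

Conditional on each plant, P(X = 1): 1: 0.0221276; 2: 0.000777606; 3: 0.2016; 4: 0.000112877.
By total probability, P(X = 1) = 0.13·0.0221276 + 0.29·0.000777606 + 0.3·0.2016 + 0.28·0.000112877 = 0.0636137.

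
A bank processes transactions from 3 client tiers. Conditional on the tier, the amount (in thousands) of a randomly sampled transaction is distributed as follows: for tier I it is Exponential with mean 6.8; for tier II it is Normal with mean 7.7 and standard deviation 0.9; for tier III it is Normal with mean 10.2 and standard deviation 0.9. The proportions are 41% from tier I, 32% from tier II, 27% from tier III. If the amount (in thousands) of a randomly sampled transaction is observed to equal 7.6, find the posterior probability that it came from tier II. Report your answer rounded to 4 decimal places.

Likelihoods f(7.6 | ·): I: 0.0480954; II: 0.440541; III: 0.00683009.
Posterior ∝ prior × likelihood. Numerator for II: 0.32·0.440541 = 0.140973.
Normalizing constant: 0.41·0.0480954 + 0.32·0.440541 + 0.27·0.00683009 = 0.162536.
P(II | observation) = 0.140973 / 0.162536 = 0.867333.

0.8673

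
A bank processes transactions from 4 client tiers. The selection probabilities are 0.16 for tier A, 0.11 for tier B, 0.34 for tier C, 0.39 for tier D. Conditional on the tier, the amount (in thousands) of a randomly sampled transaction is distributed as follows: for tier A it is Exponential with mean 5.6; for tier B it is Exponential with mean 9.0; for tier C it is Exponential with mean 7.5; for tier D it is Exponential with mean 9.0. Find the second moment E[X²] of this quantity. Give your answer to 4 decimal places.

129.2852

For each component E[X²] = Var + (mean)², giving A: 62.72; B: 162; C: 112.5; D: 162.
Overall E[X²] = 0.16·62.72 + 0.11·162 + 0.34·112.5 + 0.39·162 = 129.285.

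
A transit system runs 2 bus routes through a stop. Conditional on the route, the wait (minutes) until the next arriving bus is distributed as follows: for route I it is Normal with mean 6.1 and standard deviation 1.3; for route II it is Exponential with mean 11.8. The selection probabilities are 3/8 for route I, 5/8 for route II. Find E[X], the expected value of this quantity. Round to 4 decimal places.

Component means — I: 6.1; II: 11.8.
E[X] = 0.375·6.1 + 0.625·11.8 = 9.6625.

9.6625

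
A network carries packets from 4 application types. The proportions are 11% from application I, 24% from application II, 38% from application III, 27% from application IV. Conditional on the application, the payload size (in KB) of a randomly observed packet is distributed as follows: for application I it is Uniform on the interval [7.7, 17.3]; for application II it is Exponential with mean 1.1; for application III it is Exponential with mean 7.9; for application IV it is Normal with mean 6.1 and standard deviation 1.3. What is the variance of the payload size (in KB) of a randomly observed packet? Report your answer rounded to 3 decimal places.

37.009

Per component, I: μ=12.5, E[X²]=163.93; II: μ=1.1, E[X²]=2.42; III: μ=7.9, E[X²]=124.82; IV: μ=6.1, E[X²]=38.9.
E[X] = 0.11·12.5 + 0.24·1.1 + 0.38·7.9 + 0.27·6.1 = 6.288.
E[X²] = 0.11·163.93 + 0.24·2.42 + 0.38·124.82 + 0.27·38.9 = 76.5477.
Var(X) = E[X²] − (E[X])² = 76.5477 − 39.5389 = 37.0088.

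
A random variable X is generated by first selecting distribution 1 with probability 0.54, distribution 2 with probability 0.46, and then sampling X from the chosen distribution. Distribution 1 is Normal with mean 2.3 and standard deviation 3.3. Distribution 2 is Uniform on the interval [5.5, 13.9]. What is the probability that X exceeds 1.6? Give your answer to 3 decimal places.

Conditional on each component, P(X > 1.6): 1: 0.583994; 2: 1.
By total probability, P(X > 1.6) = 0.54·0.583994 + 0.46·1 = 0.775357.

0.775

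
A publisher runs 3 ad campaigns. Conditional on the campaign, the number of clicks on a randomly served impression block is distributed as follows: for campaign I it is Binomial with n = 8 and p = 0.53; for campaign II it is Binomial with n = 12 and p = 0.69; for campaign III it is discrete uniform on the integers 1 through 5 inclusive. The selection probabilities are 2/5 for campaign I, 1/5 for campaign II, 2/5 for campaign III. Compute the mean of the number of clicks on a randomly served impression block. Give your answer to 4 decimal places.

4.5520

Component means — I: 4.24; II: 8.28; III: 3.
E[X] = 0.4·4.24 + 0.2·8.28 + 0.4·3 = 4.552.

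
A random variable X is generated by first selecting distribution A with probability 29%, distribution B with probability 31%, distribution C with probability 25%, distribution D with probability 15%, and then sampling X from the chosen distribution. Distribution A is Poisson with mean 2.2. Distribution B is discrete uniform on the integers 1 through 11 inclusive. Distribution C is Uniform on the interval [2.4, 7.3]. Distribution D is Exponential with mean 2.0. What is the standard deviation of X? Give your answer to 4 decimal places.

Per component, A: μ=2.2, E[X²]=7.04; B: μ=6, E[X²]=46; C: μ=4.85, E[X²]=25.5233; D: μ=2, E[X²]=8.
E[X] = 0.29·2.2 + 0.31·6 + 0.25·4.85 + 0.15·2 = 4.0105.
E[X²] = 0.29·7.04 + 0.31·46 + 0.25·25.5233 + 0.15·8 = 23.8824.
Var(X) = E[X²] − (E[X])² = 23.8824 − 16.0841 = 7.79832.
SD(X) = √7.79832 = 2.79255.

2.7925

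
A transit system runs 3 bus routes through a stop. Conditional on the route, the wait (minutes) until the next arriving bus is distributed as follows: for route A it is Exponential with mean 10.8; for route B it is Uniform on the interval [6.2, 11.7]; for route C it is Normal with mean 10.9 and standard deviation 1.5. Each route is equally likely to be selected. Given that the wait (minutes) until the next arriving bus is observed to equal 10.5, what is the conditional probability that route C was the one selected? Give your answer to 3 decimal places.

0.542

Likelihoods f(10.5 | ·): A: 0.0350224; B: 0.181818; C: 0.256671.
Posterior ∝ prior × likelihood. Numerator for C: 0.333333·0.256671 = 0.0855571.
Normalizing constant: 0.333333·0.0350224 + 0.333333·0.181818 + 0.333333·0.256671 = 0.157837.
P(C | observation) = 0.0855571 / 0.157837 = 0.542059.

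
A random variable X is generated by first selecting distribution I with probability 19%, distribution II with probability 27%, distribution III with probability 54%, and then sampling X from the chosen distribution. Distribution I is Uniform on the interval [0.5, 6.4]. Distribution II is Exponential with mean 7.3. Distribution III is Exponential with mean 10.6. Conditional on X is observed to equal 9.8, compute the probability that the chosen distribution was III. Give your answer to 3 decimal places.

0.677

Likelihoods f(9.8 | ·): I: 0; II: 0.0357809; III: 0.0374263.
Posterior ∝ prior × likelihood. Numerator for III: 0.54·0.0374263 = 0.0202102.
Normalizing constant: 0.19·0 + 0.27·0.0357809 + 0.54·0.0374263 = 0.029871.
P(III | observation) = 0.0202102 / 0.029871 = 0.676581.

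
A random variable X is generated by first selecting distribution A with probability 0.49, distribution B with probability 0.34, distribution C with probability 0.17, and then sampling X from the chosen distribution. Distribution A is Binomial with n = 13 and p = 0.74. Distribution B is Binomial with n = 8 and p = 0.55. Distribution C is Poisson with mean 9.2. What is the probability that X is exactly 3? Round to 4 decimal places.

Conditional on each component, P(X = 3): A: 0.000163604; B: 0.171925; C: 0.013113.
By total probability, P(X = 3) = 0.49·0.000163604 + 0.34·0.171925 + 0.17·0.013113 = 0.0607638.

0.0608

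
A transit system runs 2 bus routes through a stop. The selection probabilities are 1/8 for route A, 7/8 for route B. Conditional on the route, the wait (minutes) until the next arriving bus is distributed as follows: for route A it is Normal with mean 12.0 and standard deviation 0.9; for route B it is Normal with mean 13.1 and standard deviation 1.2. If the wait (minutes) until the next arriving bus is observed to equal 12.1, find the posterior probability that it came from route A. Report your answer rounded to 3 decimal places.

Likelihoods f(12.1 | ·): A: 0.440541; B: 0.234927.
Posterior ∝ prior × likelihood. Numerator for A: 0.125·0.440541 = 0.0550677.
Normalizing constant: 0.125·0.440541 + 0.875·0.234927 = 0.260628.
P(A | observation) = 0.0550677 / 0.260628 = 0.211288.

0.211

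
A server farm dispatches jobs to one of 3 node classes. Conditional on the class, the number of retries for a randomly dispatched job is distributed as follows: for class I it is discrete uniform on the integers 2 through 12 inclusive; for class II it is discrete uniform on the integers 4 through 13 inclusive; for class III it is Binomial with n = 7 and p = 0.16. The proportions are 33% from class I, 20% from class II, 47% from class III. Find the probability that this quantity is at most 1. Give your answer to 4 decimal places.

0.3236

Conditional on each class, P(X ≤ 1): I: 0; II: 0; III: 0.688544.
By total probability, P(X ≤ 1) = 0.33·0 + 0.2·0 + 0.47·0.688544 = 0.323616.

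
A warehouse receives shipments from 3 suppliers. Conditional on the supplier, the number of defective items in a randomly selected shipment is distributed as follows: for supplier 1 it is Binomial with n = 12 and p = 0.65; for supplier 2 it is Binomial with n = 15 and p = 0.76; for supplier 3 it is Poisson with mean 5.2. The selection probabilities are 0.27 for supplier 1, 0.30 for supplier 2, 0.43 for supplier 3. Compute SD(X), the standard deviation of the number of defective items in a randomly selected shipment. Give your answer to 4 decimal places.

3.2538

Per component, 1: μ=7.8, E[X²]=63.57; 2: μ=11.4, E[X²]=132.696; 3: μ=5.2, E[X²]=32.24.
E[X] = 0.27·7.8 + 0.3·11.4 + 0.43·5.2 = 7.762.
E[X²] = 0.27·63.57 + 0.3·132.696 + 0.43·32.24 = 70.8359.
Var(X) = E[X²] − (E[X])² = 70.8359 − 60.2486 = 10.5873.
SD(X) = √10.5873 = 3.25381.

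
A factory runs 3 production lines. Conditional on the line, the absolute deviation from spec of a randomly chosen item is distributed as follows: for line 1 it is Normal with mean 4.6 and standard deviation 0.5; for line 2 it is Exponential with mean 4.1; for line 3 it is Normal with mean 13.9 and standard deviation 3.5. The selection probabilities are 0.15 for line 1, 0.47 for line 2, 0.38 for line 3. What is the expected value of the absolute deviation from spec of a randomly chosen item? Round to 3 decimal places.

7.899

Component means — 1: 4.6; 2: 4.1; 3: 13.9.
E[X] = 0.15·4.6 + 0.47·4.1 + 0.38·13.9 = 7.899.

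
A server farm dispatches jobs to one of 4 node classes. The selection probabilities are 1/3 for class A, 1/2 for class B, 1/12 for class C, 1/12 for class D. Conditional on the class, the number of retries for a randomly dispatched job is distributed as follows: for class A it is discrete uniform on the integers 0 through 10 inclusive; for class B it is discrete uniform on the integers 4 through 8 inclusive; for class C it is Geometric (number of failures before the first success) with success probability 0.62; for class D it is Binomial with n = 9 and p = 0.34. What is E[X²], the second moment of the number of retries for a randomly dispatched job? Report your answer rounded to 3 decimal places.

31.729

For each component E[X²] = Var + (mean)², giving A: 35; B: 38; C: 1.3642; D: 11.3832.
Overall E[X²] = 0.333333·35 + 0.5·38 + 0.0833333·1.3642 + 0.0833333·11.3832 = 31.729.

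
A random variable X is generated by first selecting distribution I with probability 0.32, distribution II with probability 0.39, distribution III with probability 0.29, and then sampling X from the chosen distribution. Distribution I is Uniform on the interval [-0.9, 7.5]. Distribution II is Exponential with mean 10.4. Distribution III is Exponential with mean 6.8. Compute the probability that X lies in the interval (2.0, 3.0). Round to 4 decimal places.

0.0971

Conditional on each component, P(2.0 < X < 3.0): I: 0.119048; II: 0.0756373; III: 0.10191.
By total probability, P(2.0 < X < 3.0) = 0.32·0.119048 + 0.39·0.0756373 + 0.29·0.10191 = 0.0971476.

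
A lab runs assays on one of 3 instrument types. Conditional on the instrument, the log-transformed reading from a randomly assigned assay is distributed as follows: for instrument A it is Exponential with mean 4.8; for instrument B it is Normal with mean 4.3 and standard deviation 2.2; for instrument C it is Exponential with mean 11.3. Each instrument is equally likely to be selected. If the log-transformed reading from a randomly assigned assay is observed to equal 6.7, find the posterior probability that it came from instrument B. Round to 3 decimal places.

Likelihoods f(6.7 | ·): A: 0.0515889; B: 0.100015; C: 0.0489125.
Posterior ∝ prior × likelihood. Numerator for B: 0.333333·0.100015 = 0.0333383.
Normalizing constant: 0.333333·0.0515889 + 0.333333·0.100015 + 0.333333·0.0489125 = 0.0668387.
P(B | observation) = 0.0333383 / 0.0668387 = 0.498787.

0.499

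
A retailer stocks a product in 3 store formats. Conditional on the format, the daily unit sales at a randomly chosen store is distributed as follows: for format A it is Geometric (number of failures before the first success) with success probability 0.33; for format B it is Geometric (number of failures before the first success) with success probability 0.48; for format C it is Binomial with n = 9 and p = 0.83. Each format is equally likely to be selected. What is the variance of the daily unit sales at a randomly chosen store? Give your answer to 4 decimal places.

Per component, A: μ=2.0303, E[X²]=10.2746; B: μ=1.08333, E[X²]=3.43056; C: μ=7.47, E[X²]=57.0708.
E[X] = 0.333333·2.0303 + 0.333333·1.08333 + 0.333333·7.47 = 3.52788.
E[X²] = 0.333333·10.2746 + 0.333333·3.43056 + 0.333333·57.0708 = 23.592.
Var(X) = E[X²] − (E[X])² = 23.592 − 12.4459 = 11.146.

11.1460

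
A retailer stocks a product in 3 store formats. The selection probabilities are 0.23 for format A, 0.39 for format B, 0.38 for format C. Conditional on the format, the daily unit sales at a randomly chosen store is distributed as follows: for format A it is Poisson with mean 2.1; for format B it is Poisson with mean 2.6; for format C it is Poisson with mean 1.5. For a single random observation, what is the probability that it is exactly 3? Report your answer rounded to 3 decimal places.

Conditional on each format, P(X = 3): A: 0.189011; B: 0.217572; C: 0.125511.
By total probability, P(X = 3) = 0.23·0.189011 + 0.39·0.217572 + 0.38·0.125511 = 0.17602.

0.176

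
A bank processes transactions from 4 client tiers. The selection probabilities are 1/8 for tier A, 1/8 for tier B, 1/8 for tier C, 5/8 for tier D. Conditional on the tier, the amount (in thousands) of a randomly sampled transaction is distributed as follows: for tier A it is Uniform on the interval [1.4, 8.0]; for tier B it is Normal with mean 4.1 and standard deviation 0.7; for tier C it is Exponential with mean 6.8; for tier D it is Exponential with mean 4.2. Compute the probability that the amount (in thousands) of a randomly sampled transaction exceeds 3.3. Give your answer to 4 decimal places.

0.5600

Conditional on each tier, P(X > 3.3): A: 0.712121; B: 0.873451; C: 0.615516; D: 0.455794.
By total probability, P(X > 3.3) = 0.125·0.712121 + 0.125·0.873451 + 0.125·0.615516 + 0.625·0.455794 = 0.560007.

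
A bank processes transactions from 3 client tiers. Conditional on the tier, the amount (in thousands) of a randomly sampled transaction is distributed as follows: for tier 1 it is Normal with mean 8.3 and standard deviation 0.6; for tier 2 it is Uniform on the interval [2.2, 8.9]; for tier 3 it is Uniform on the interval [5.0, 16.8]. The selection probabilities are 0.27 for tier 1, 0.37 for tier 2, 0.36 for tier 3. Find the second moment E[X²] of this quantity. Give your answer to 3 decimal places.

For each component E[X²] = Var + (mean)², giving 1: 69.25; 2: 34.5433; 3: 130.413.
Overall E[X²] = 0.27·69.25 + 0.37·34.5433 + 0.36·130.413 = 78.4273.

78.427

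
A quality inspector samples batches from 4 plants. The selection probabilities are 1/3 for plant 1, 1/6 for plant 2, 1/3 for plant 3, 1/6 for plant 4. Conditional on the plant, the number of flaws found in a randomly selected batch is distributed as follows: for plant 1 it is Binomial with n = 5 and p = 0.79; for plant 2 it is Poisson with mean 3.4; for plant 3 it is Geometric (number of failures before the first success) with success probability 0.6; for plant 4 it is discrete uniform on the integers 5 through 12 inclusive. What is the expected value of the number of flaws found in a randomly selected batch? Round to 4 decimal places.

3.5222

Component means — 1: 3.95; 2: 3.4; 3: 0.666667; 4: 8.5.
E[X] = 0.333333·3.95 + 0.166667·3.4 + 0.333333·0.666667 + 0.166667·8.5 = 3.52222.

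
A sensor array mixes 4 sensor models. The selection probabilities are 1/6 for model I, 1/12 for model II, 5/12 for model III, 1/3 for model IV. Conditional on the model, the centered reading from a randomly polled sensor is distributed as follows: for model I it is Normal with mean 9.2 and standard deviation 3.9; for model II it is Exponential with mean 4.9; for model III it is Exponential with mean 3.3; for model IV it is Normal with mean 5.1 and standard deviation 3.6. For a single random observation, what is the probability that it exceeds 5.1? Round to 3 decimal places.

0.427

Conditional on each model, P(X > 5.1): I: 0.853435; II: 0.353166; III: 0.213215; IV: 0.5.
By total probability, P(X > 5.1) = 0.166667·0.853435 + 0.0833333·0.353166 + 0.416667·0.213215 + 0.333333·0.5 = 0.427176.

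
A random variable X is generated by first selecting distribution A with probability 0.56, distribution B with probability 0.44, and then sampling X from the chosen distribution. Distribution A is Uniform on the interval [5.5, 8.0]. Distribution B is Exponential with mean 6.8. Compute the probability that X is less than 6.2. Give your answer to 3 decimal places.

Conditional on each component, P(X < 6.2): A: 0.28; B: 0.598185.
By total probability, P(X < 6.2) = 0.56·0.28 + 0.44·0.598185 = 0.420002.

0.420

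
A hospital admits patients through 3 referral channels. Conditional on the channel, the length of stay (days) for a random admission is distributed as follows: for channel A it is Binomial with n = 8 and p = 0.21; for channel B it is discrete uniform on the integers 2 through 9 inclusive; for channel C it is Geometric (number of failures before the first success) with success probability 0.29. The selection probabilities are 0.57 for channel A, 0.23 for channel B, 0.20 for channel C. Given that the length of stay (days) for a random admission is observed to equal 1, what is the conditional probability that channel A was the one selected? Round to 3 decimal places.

0.817

Likelihoods P(X=1 | ·): A: 0.322626; B: 0; C: 0.2059.
Posterior ∝ prior × likelihood. Numerator for A: 0.57·0.322626 = 0.183897.
Normalizing constant: 0.57·0.322626 + 0.23·0 + 0.2·0.2059 = 0.225077.
P(A | observation) = 0.183897 / 0.225077 = 0.81704.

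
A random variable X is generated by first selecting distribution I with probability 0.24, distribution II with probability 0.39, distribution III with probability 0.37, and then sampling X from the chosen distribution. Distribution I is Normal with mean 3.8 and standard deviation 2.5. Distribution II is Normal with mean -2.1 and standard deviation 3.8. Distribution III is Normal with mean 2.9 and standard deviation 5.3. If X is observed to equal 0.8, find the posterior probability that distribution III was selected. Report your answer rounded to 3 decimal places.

0.343

Likelihoods f(0.8 | ·): I: 0.0776744; II: 0.0784617; III: 0.0695894.
Posterior ∝ prior × likelihood. Numerator for III: 0.37·0.0695894 = 0.0257481.
Normalizing constant: 0.24·0.0776744 + 0.39·0.0784617 + 0.37·0.0695894 = 0.07499.
P(III | observation) = 0.0257481 / 0.07499 = 0.343353.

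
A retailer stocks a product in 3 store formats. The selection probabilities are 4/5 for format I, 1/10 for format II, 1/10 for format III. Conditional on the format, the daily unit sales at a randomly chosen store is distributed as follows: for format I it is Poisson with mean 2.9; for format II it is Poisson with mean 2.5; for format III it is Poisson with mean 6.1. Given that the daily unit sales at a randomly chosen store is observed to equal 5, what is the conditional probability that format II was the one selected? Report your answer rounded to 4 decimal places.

0.0684

Likelihoods P(X=5 | ·): I: 0.0940491; II: 0.0668009; III: 0.15786.
Posterior ∝ prior × likelihood. Numerator for II: 0.1·0.0668009 = 0.00668009.
Normalizing constant: 0.8·0.0940491 + 0.1·0.0668009 + 0.1·0.15786 = 0.0977054.
P(II | observation) = 0.00668009 / 0.0977054 = 0.0683698.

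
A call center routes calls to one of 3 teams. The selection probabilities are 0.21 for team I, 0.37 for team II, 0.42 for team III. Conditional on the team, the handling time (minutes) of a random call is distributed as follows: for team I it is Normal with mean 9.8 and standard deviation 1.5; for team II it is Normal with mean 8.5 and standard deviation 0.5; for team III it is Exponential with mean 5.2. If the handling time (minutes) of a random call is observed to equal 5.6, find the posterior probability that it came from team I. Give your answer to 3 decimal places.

0.039

Likelihoods f(5.6 | ·): I: 0.00527697; II: 3.95464e-08; III: 0.0655081.
Posterior ∝ prior × likelihood. Numerator for I: 0.21·0.00527697 = 0.00110816.
Normalizing constant: 0.21·0.00527697 + 0.37·3.95464e-08 + 0.42·0.0655081 = 0.0286216.
P(I | observation) = 0.00110816 / 0.0286216 = 0.0387178.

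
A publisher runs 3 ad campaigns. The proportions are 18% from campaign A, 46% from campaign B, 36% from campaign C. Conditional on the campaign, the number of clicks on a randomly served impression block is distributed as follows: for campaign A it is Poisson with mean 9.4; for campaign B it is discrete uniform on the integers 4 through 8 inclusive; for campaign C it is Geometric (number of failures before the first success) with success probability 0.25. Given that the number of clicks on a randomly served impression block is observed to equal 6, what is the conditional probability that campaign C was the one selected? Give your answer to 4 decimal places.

0.1310

Likelihoods P(X=6 | ·): A: 0.0792623; B: 0.2; C: 0.0444946.
Posterior ∝ prior × likelihood. Numerator for C: 0.36·0.0444946 = 0.0160181.
Normalizing constant: 0.18·0.0792623 + 0.46·0.2 + 0.36·0.0444946 = 0.122285.
P(C | observation) = 0.0160181 / 0.122285 = 0.130989.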